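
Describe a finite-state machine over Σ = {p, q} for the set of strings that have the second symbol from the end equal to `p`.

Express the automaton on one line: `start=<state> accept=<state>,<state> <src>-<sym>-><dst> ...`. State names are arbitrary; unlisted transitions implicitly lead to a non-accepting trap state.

start=S0 accept=S3,S4 S0-p->S1 S0-q->S2 S1-p->S3 S1-q->S4 S2-p->S5 S2-q->S6 S3-p->S3 S3-q->S4 S4-p->S5 S4-q->S6 S5-p->S3 S5-q->S4 S6-p->S5 S6-q->S6

Because acceptance depends on a position counted from the end, the machine has to buffer the most recent 2 symbols. Make each state the string of the last up-to-2 symbols read; on input `x` shift the window left and append `x`. Accept when the buffered window has length 2 and begins with `p`.
A 7-state machine:
        p   q  
>  S0   S1  S2 
   S1   S3  S4 
   S2   S5  S6 
 * S3   S3  S4 
 * S4   S5  S6 
   S5   S3  S4 
   S6   S5  S6 
(> = start, * = accepting)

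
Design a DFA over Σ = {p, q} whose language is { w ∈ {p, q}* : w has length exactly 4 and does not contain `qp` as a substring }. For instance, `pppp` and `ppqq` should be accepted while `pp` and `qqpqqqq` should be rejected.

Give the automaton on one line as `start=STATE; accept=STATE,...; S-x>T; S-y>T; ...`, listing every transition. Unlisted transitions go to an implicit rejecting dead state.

Run two small machines in parallel and take their product. The first has 6 states tracking the input length, saturating at 5; the second has 3 states tracking partial matches of the forbidden pattern `qp`. A product state is a pair (one from each), accepting exactly when both do.
With 15 states:
          p    q  
>  s0     s1   s2 
   s1     s3   s4 
   s2     s5   s4 
   s3     s6   s7 
   s4     s8   s7 
   s5     s8   s8 
   s6     s9  s10 
   s7    s11  s10 
   s8    s11  s11 
 * s9    s12  s13 
 * s10   s14  s13 
   s11   s14  s14 
   s12   s12  s13 
   s13   s14  s13 
   s14   s14  s14 
(> = start, * = accepting)

start=s0; accept=s9,s10; s0-p>s1; s0-q>s2; s1-p>s3; s1-q>s4; s2-p>s5; s2-q>s4; s3-p>s6; s3-q>s7; s4-p>s8; s4-q>s7; s5-p>s8; s5-q>s8; s6-p>s9; s6-q>s10; s7-p>s11; s7-q>s10; s8-p>s11; s8-q>s11; s9-p>s12; s9-q>s13; s10-p>s14; s10-q>s13; s11-p>s14; s11-q>s14; s12-p>s12; s12-q>s13; s13-p>s14; s13-q>s13; s14-p>s14; s14-q>s14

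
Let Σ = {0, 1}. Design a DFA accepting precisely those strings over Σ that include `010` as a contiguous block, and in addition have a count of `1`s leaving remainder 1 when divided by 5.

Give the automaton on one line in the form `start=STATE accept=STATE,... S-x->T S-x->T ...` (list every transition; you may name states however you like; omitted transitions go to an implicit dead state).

start=q0 accept=q6 q0-0->q1 q0-1->q2 q1-0->q1 q1-1->q3 q2-0->q4 q2-1->q5 q3-0->q6 q3-1->q5 q4-0->q4 q4-1->q7 q5-0->q8 q5-1->q9 q6-0->q6 q6-1->q10 q7-0->q10 q7-1->q9 q8-0->q8 q8-1->q11 q9-0->q12 q9-1->q13 q10-0->q10 q10-1->q14 q11-0->q14 q11-1->q13 q12-0->q12 q12-1->q15 q13-0->q16 q13-1->q0 q14-0->q14 q14-1->q17 q15-0->q17 q15-1->q0 q16-0->q16 q16-1->q18 q17-0->q17 q17-1->q19 q18-0->q19 q18-1->q2 q19-0->q19 q19-1->q6

Handle the two conditions separately and then intersect. One (4 states) tracks whether and how much of `010` has been seen; the other (5 states) tracks the count of `1`s modulo 5. Each combined state is a pair, one component from each; accept when both components accept.
          0    1  
>  q0     q1   q2 
   q1     q1   q3 
   q2     q4   q5 
   q3     q6   q5 
   q4     q4   q7 
   q5     q8   q9 
 * q6     q6  q10 
   q7    q10   q9 
   q8     q8  q11 
   q9    q12  q13 
   q10   q10  q14 
   q11   q14  q13 
   q12   q12  q15 
   q13   q16   q0 
   q14   q14  q17 
   q15   q17   q0 
   q16   q16  q18 
   q17   q17  q19 
   q18   q19   q2 
   q19   q19   q6 
(> = start, * = accepting)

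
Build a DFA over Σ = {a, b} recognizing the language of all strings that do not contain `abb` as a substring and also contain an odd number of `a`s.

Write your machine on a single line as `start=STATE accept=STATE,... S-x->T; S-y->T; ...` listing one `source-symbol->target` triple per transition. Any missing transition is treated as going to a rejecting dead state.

start=S0; accept=S1,S3; S0-a->S1; S0-b->S0; S1-a->S2; S1-b->S3; S2-a->S1; S2-b->S4; S3-a->S2; S3-b->S5; S4-a->S1; S4-b->S5; S5-a->S5; S5-b->S5

Build one automaton per condition and run them in lockstep. The first has 4 states tracking partial matches of the forbidden pattern `abb`; the second has 2 states tracking the count of `a`s modulo 2. A product state is a pair (one from each), accepting exactly when both do. After merging equivalent states the machine shrinks.
With 6 states:
        a   b  
>  S0   S1  S0 
 * S1   S2  S3 
   S2   S1  S4 
 * S3   S2  S5 
   S4   S1  S5 
   S5   S5  S5 
(> = start, * = accepting)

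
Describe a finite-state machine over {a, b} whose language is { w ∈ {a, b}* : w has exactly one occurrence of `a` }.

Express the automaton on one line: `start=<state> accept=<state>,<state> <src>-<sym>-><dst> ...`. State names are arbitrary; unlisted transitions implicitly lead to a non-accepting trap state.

Only the number of `a`s matters, and only up to 2. Make a chain q0 → q1 → q2 advanced by each `a` (with q2 absorbing); every other symbol self-loops. The accepting set is {q1}.
        a   b  
>  q0   q1  q0 
 * q1   q2  q1 
   q2   q2  q2 
(> = start, * = accepting)

start=q0 accept=q1 q0-a->q1 q0-b->q0 q1-a->q2 q1-b->q1 q2-a->q2 q2-b->q2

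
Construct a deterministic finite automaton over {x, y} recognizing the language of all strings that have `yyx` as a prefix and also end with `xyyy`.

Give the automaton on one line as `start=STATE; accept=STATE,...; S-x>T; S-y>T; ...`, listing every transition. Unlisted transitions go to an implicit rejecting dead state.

start=S0; accept=S7; S0-x>S1; S0-y>S2; S1-x>S1; S1-y>S1; S2-x>S1; S2-y>S3; S3-x>S4; S3-y>S1; S4-x>S4; S4-y>S5; S5-x>S4; S5-y>S6; S6-x>S4; S6-y>S7; S7-x>S4; S7-y>S8; S8-x>S4; S8-y>S8

Run two small machines in parallel and take their product. The first has 5 states tracking whether the input so far still matches the prefix `yyx`; the second has 5 states tracking how much of the suffix `xyyy` has currently been matched. A product state is a pair (one from each), accepting exactly when both do. Equivalent product states are then merged.
With 9 states:
        x   y  
>  S0   S1  S2 
   S1   S1  S1 
   S2   S1  S3 
   S3   S4  S1 
   S4   S4  S5 
   S5   S4  S6 
   S6   S4  S7 
 * S7   S4  S8 
   S8   S4  S8 
(> = start, * = accepting)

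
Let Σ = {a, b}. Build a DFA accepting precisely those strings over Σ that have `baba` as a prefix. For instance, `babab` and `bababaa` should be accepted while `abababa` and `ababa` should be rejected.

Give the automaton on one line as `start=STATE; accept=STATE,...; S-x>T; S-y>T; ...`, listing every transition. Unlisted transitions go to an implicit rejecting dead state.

start=s0; accept=s4; s0-a>s5; s0-b>s1; s1-a>s2; s1-b>s5; s2-a>s5; s2-b>s3; s3-a>s4; s3-b>s5; s4-a>s4; s4-b>s4; s5-a>s5; s5-b>s5

Check the first 4 symbols one by one: s0 through s3 record how many have matched `baba` so far; any wrong symbol goes to the dead state s5. After all 4 match we enter the accepting sink s4.
With 6 states:
        a   b  
>  s0   s5  s1 
   s1   s2  s5 
   s2   s5  s3 
   s3   s4  s5 
 * s4   s4  s4 
   s5   s5  s5 
(> = start, * = accepting)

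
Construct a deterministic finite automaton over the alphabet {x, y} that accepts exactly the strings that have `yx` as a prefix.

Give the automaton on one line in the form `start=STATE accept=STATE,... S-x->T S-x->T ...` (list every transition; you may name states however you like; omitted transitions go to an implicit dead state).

start=A accept=C A-x->D A-y->B B-x->C B-y->D C-x->C C-y->C D-x->D D-y->D

Check the first 2 symbols one by one: A through B record how many have matched `yx` so far; any wrong symbol goes to the dead state D. After all 2 match we enter the accepting sink C.
With 4 states:
       x  y 
>  A   D  B 
   B   C  D 
 * C   C  C 
   D   D  D 
(> = start, * = accepting)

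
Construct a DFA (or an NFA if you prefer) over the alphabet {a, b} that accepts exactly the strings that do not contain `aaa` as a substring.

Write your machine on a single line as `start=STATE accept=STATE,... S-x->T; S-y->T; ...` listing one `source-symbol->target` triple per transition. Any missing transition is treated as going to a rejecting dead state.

start=q0; accept=q0,q1,q2; q0-a->q1; q0-b->q0; q1-a->q2; q1-b->q0; q2-a->q3; q2-b->q0; q3-a->q3; q3-b->q3

Track partial matches of the forbidden pattern `aaa`. State q3 is a dead state reached once `aaa` has occurred; every other state accepts. q0 means no part of `aaa` is currently matched.
With 4 states:
        a   b  
>* q0   q1  q0 
 * q1   q2  q0 
 * q2   q3  q0 
   q3   q3  q3 
(> = start, * = accepting)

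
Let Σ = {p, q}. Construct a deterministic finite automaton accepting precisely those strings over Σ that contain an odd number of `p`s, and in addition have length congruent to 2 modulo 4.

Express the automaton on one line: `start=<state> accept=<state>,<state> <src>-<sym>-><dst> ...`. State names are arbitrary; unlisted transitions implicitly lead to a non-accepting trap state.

Run two small machines in parallel and take their product. The first has 2 states tracking the count of `p`s modulo 2; the second has 4 states tracking the input length modulo 4. A product state is a pair (one from each), accepting exactly when both do.
8 states suffice.
        p   q  
>  s0   s1  s2 
   s1   s3  s4 
   s2   s4  s3 
   s3   s5  s6 
 * s4   s6  s5 
   s5   s0  s7 
   s6   s7  s0 
   s7   s2  s1 
(> = start, * = accepting)

start=s0 accept=s4 s0-p->s1 s0-q->s2 s1-p->s3 s1-q->s4 s2-p->s4 s2-q->s3 s3-p->s5 s3-q->s6 s4-p->s6 s4-q->s5 s5-p->s0 s5-q->s7 s6-p->s7 s6-q->s0 s7-p->s2 s7-q->s1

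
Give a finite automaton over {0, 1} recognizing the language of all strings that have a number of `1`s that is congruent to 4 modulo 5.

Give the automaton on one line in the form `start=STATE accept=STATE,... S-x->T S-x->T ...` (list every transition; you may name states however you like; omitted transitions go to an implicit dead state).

The only thing that matters is how many `1`s have appeared, reduced mod 5. Use one state per residue: q0 for 0, …, q4 for 4. Reading `1` moves to the next residue; anything else stays put. q4 is accepting.
        0   1  
>  q0   q0  q1 
   q1   q1  q2 
   q2   q2  q3 
   q3   q3  q4 
 * q4   q4  q0 
(> = start, * = accepting)

start=q0 accept=q4 q0-0->q0 q0-1->q1 q1-0->q1 q1-1->q2 q2-0->q2 q2-1->q3 q3-0->q3 q3-1->q4 q4-0->q4 q4-1->q0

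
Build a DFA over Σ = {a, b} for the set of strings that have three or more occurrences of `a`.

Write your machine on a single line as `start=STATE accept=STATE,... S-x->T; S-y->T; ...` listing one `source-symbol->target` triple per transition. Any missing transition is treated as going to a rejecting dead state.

start=S0; accept=S3,S4; S0-a->S1; S0-b->S0; S1-a->S2; S1-b->S1; S2-a->S3; S2-b->S2; S3-a->S4; S3-b->S3; S4-a->S4; S4-b->S4

Only the number of `a`s matters, and only up to 4. Make a chain S0 → S1 → S2 → S3 → S4 advanced by each `a` (with S4 absorbing); every other symbol self-loops. The accepting set is {S3, S4}.
        a   b  
>  S0   S1  S0 
   S1   S2  S1 
   S2   S3  S2 
 * S3   S4  S3 
 * S4   S4  S4 
(> = start, * = accepting)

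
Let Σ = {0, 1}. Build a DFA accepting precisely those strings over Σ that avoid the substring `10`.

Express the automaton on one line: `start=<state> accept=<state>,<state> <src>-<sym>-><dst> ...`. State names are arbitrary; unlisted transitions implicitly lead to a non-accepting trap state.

Track partial matches of the forbidden pattern `10`. State q2 is a dead state reached once `10` has occurred; every other state accepts. q0 means no part of `10` is currently matched.
A 3-state machine:
        0   1  
>* q0   q0  q1 
 * q1   q2  q1 
   q2   q2  q2 
(> = start, * = accepting)

start=q0 accept=q0,q1 q0-0->q0 q0-1->q1 q1-0->q2 q1-1->q1 q2-0->q2 q2-1->q2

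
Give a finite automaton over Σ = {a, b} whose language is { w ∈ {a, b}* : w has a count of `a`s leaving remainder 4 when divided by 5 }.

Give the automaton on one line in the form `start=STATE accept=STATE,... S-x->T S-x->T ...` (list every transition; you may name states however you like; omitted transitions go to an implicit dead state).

start=q0 accept=q4 q0-a->q1 q0-b->q0 q1-a->q2 q1-b->q1 q2-a->q3 q2-b->q2 q3-a->q4 q3-b->q3 q4-a->q0 q4-b->q4

The only thing that matters is how many `a`s have appeared, reduced mod 5. Use one state per residue: q0 for 0, …, q4 for 4. Reading `a` moves to the next residue; anything else stays put. q4 is accepting.
        a   b  
>  q0   q1  q0 
   q1   q2  q1 
   q2   q3  q2 
   q3   q4  q3 
 * q4   q0  q4 
(> = start, * = accepting)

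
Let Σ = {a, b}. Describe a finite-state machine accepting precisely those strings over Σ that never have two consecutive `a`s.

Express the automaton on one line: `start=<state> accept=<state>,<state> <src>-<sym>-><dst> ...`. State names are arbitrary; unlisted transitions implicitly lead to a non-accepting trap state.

This is the complement of 'contains `aa`'. Use the same substring-matching states — s0 through s2 holding how much of `aa` has just been matched — but flip the accepting set: everything except the trap s2 accepts.
With 3 states:
        a   b  
>* s0   s1  s0 
 * s1   s2  s0 
   s2   s2  s2 
(> = start, * = accepting)

start=s0 accept=s0,s1 s0-a->s1 s0-b->s0 s1-a->s2 s1-b->s0 s2-a->s2 s2-b->s2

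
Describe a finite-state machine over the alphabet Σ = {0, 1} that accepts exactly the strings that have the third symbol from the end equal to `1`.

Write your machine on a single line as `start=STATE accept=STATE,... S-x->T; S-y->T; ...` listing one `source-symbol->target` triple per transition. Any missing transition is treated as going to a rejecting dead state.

start=q0; accept=q11,q12,q13,q14; q0-0->q1; q0-1->q2; q1-0->q3; q1-1->q4; q2-0->q5; q2-1->q6; q3-0->q7; q3-1->q8; q4-0->q9; q4-1->q10; q5-0->q11; q5-1->q12; q6-0->q13; q6-1->q14; q7-0->q7; q7-1->q8; q8-0->q9; q8-1->q10; q9-0->q11; q9-1->q12; q10-0->q13; q10-1->q14; q11-0->q7; q11-1->q8; q12-0->q9; q12-1->q10; q13-0->q11; q13-1->q12; q14-0->q13; q14-1->q14

Because acceptance depends on a position counted from the end, the machine has to buffer the most recent 3 symbols. Make each state the string of the last up-to-3 symbols read; on input `x` shift the window left and append `x`. Accept when the buffered window has length 3 and begins with `1`.
15 states suffice.
          0    1  
>  q0     q1   q2 
   q1     q3   q4 
   q2     q5   q6 
   q3     q7   q8 
   q4     q9  q10 
   q5    q11  q12 
   q6    q13  q14 
   q7     q7   q8 
   q8     q9  q10 
   q9    q11  q12 
   q10   q13  q14 
 * q11    q7   q8 
 * q12    q9  q10 
 * q13   q11  q12 
 * q14   q13  q14 
(> = start, * = accepting)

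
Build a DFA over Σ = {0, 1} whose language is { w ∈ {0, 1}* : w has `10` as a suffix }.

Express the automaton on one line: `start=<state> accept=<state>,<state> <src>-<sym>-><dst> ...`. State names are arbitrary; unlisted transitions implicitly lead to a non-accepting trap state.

Let each state record the length of the longest suffix of the input read so far that is also a prefix of `10`. S1 means the last symbol is `1`; S2 means the last 2 symbols are `10`. Accept only at S2, where the string currently ends in `10`.
A 3-state machine:
        0   1  
>  S0   S0  S1 
   S1   S2  S1 
 * S2   S0  S1 
(> = start, * = accepting)

start=S0 accept=S2 S0-0->S0 S0-1->S1 S1-0->S2 S1-1->S1 S2-0->S0 S2-1->S1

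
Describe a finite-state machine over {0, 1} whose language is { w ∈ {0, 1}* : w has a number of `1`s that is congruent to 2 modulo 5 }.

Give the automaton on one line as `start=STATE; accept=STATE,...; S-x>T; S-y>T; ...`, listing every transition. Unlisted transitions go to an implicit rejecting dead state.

start=S0; accept=S2; S0-0>S0; S0-1>S1; S1-0>S1; S1-1>S2; S2-0>S2; S2-1>S3; S3-0>S3; S3-1>S4; S4-0>S4; S4-1>S0

The only thing that matters is how many `1`s have appeared, reduced mod 5. Use one state per residue: S0 for 0, …, S4 for 4. Reading `1` moves to the next residue; anything else stays put. S2 is accepting.
5 states suffice.
        0   1  
>  S0   S0  S1 
   S1   S1  S2 
 * S2   S2  S3 
   S3   S3  S4 
   S4   S4  S0 
(> = start, * = accepting)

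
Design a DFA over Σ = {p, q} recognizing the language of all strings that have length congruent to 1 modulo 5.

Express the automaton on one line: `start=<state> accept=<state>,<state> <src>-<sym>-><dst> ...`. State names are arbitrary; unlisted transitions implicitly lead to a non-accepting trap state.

start=S0 accept=S1 S0-p->S1 S0-q->S1 S1-p->S2 S1-q->S2 S2-p->S3 S2-q->S3 S3-p->S4 S3-q->S4 S4-p->S0 S4-q->S0

Count input length modulo 5: every symbol advances one step around the cycle S0 → S1 → S2 → S3 → S4 → S0. Accept at S1.
A 5-state machine:
        p   q  
>  S0   S1  S1 
 * S1   S2  S2 
   S2   S3  S3 
   S3   S4  S4 
   S4   S0  S0 
(> = start, * = accepting)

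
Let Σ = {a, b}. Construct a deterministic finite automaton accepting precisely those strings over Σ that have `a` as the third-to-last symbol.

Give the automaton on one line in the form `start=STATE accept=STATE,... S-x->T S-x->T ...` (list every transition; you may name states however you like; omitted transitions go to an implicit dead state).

start=s0 accept=s7,s8,s9,s10 s0-a->s1 s0-b->s2 s1-a->s3 s1-b->s4 s2-a->s5 s2-b->s6 s3-a->s7 s3-b->s8 s4-a->s9 s4-b->s10 s5-a->s11 s5-b->s12 s6-a->s13 s6-b->s14 s7-a->s7 s7-b->s8 s8-a->s9 s8-b->s10 s9-a->s11 s9-b->s12 s10-a->s13 s10-b->s14 s11-a->s7 s11-b->s8 s12-a->s9 s12-b->s10 s13-a->s11 s13-b->s12 s14-a->s13 s14-b->s14

A DFA must remember the last 3 symbols (since which symbol is third-to-last isn't known until the input ends). Use one state per possible window of the last ≤3 symbols; accept from those whose window starts with `a`.
With 15 states:
          a    b  
>  s0     s1   s2 
   s1     s3   s4 
   s2     s5   s6 
   s3     s7   s8 
   s4     s9  s10 
   s5    s11  s12 
   s6    s13  s14 
 * s7     s7   s8 
 * s8     s9  s10 
 * s9    s11  s12 
 * s10   s13  s14 
   s11    s7   s8 
   s12    s9  s10 
   s13   s11  s12 
   s14   s13  s14 
(> = start, * = accepting)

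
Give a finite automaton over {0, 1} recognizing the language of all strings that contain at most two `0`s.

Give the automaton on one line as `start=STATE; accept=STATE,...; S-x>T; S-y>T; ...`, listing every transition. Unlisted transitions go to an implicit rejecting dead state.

Count `0`s, saturating at 3: states q0 through q2 mean 0 through 2 `0`s seen; q3 means more than 2. Each `0` increments (capped at q3); other symbols loop. Accept from {q0, q1, q2}.
4 states suffice.
        0   1  
>* q0   q1  q0 
 * q1   q2  q1 
 * q2   q3  q2 
   q3   q3  q3 
(> = start, * = accepting)

start=q0; accept=q0,q1,q2; q0-0>q1; q0-1>q0; q1-0>q2; q1-1>q1; q2-0>q3; q2-1>q2; q3-0>q3; q3-1>q3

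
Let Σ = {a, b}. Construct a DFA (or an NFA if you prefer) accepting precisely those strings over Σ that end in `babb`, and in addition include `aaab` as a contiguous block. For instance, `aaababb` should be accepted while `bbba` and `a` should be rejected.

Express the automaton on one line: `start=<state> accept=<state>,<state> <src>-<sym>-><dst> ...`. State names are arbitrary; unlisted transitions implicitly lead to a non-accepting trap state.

start=s0 accept=s7 s0-a->s1 s0-b->s0 s1-a->s2 s1-b->s0 s2-a->s3 s2-b->s0 s3-a->s3 s3-b->s4 s4-a->s5 s4-b->s4 s5-a->s3 s5-b->s6 s6-a->s5 s6-b->s7 s7-a->s5 s7-b->s4

Build one automaton per condition and run them in lockstep. One (5 states) tracks how much of the suffix `babb` has currently been matched; the other (5 states) tracks whether and how much of `aaab` has been seen. Each combined state is a pair, one component from each; accept when both components accept. Equivalent product states are then merged.
8 states suffice.
        a   b  
>  s0   s1  s0 
   s1   s2  s0 
   s2   s3  s0 
   s3   s3  s4 
   s4   s5  s4 
   s5   s3  s6 
   s6   s5  s7 
 * s7   s5  s4 
(> = start, * = accepting)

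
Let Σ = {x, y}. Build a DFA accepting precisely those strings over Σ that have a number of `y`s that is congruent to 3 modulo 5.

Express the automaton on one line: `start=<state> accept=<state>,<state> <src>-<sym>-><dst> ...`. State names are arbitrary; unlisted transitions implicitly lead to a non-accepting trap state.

start=s0 accept=s3 s0-x->s0 s0-y->s1 s1-x->s1 s1-y->s2 s2-x->s2 s2-y->s3 s3-x->s3 s3-y->s4 s4-x->s4 s4-y->s0

Keep the running count of `y`s modulo 5: each `y` advances along the cycle s0 → s1 → s2 → s3 → s4 → s0 while other symbols loop. Accept at s3.
With 5 states:
        x   y  
>  s0   s0  s1 
   s1   s1  s2 
   s2   s2  s3 
 * s3   s3  s4 
   s4   s4  s0 
(> = start, * = accepting)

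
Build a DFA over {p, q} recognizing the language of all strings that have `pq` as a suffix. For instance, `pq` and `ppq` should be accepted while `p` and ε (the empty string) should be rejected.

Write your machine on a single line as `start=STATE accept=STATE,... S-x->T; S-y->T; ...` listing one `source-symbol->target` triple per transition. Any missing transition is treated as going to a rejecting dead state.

Let each state record the length of the longest suffix of the input read so far that is also a prefix of `pq`. S1 means the last symbol is `p`; S2 means the last 2 symbols are `pq`. Accept only at S2, where the string currently ends in `pq`.
A 3-state machine:
        p   q  
>  S0   S1  S0 
   S1   S1  S2 
 * S2   S1  S0 
(> = start, * = accepting)

start=S0; accept=S2; S0-p->S1; S0-q->S0; S1-p->S1; S1-q->S2; S2-p->S1; S2-q->S0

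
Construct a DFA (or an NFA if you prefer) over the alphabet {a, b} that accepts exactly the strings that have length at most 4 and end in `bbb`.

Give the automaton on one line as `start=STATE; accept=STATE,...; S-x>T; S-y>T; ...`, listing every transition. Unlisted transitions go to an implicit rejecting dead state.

start=q0; accept=q7,q8; q0-a>q1; q0-b>q2; q1-a>q3; q1-b>q4; q2-a>q3; q2-b>q5; q3-a>q3; q3-b>q3; q4-a>q3; q4-b>q6; q5-a>q3; q5-b>q7; q6-a>q3; q6-b>q8; q7-a>q3; q7-b>q8; q8-a>q3; q8-b>q3

Handle the two conditions separately and then intersect. The first has 6 states tracking the input length, saturating at 5; the second has 4 states tracking how much of the suffix `bbb` has currently been matched. A product state is a pair (one from each), accepting exactly when both do. Minimizing collapses redundant product states.
A 9-state machine:
        a   b  
>  q0   q1  q2 
   q1   q3  q4 
   q2   q3  q5 
   q3   q3  q3 
   q4   q3  q6 
   q5   q3  q7 
   q6   q3  q8 
 * q7   q3  q8 
 * q8   q3  q3 
(> = start, * = accepting)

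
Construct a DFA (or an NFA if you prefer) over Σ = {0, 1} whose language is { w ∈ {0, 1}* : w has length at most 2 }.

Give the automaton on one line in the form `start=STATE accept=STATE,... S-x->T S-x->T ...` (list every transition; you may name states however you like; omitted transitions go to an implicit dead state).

Count input length up to 3: every symbol moves from S0 toward S3, which means 'more than 2' and absorbs. Accept from {S0, S1, S2}.
4 states suffice.
        0   1  
>* S0   S1  S1 
 * S1   S2  S2 
 * S2   S3  S3 
   S3   S3  S3 
(> = start, * = accepting)

start=S0 accept=S0,S1,S2 S0-0->S1 S0-1->S1 S1-0->S2 S1-1->S2 S2-0->S3 S2-1->S3 S3-0->S3 S3-1->S3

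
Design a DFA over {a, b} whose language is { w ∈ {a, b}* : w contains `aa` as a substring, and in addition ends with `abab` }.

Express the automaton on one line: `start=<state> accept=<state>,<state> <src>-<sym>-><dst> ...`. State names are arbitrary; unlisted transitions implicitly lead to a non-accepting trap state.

start=S0 accept=S6 S0-a->S1 S0-b->S0 S1-a->S2 S1-b->S0 S2-a->S2 S2-b->S3 S3-a->S4 S3-b->S5 S4-a->S2 S4-b->S6 S5-a->S2 S5-b->S5 S6-a->S4 S6-b->S5

Run two small machines in parallel and take their product. The first has 3 states tracking whether and how much of `aa` has been seen; the second has 5 states tracking how much of the suffix `abab` has currently been matched. A product state is a pair (one from each), accepting exactly when both do. Equivalent product states are then merged.
A 7-state machine:
        a   b  
>  S0   S1  S0 
   S1   S2  S0 
   S2   S2  S3 
   S3   S4  S5 
   S4   S2  S6 
   S5   S2  S5 
 * S6   S4  S5 
(> = start, * = accepting)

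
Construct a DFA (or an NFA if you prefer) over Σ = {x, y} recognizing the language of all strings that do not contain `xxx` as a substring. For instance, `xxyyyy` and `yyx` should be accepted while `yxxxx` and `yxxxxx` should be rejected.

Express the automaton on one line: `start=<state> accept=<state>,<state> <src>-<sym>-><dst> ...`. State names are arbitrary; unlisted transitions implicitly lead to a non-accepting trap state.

Track partial matches of the forbidden pattern `xxx`. State q3 is a dead state reached once `xxx` has occurred; every other state accepts. q0 means no part of `xxx` is currently matched.
        x   y  
>* q0   q1  q0 
 * q1   q2  q0 
 * q2   q3  q0 
   q3   q3  q3 
(> = start, * = accepting)

start=q0 accept=q0,q1,q2 q0-x->q1 q0-y->q0 q1-x->q2 q1-y->q0 q2-x->q3 q2-y->q0 q3-x->q3 q3-y->q3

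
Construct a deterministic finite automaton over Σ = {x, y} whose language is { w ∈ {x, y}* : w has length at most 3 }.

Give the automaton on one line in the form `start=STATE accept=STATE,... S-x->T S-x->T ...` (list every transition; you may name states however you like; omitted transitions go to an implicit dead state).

We only need to distinguish lengths 0, 1, …, 3, and '>3'. Chain s0 → s1 → s2 → s3 → s4 on every symbol, with s4 looping. Accepting states: {s0, s1, s2, s3}.
        x   y  
>* s0   s1  s1 
 * s1   s2  s2 
 * s2   s3  s3 
 * s3   s4  s4 
   s4   s4  s4 
(> = start, * = accepting)

start=s0 accept=s0,s1,s2,s3 s0-x->s1 s0-y->s1 s1-x->s2 s1-y->s2 s2-x->s3 s2-y->s3 s3-x->s4 s3-y->s4 s4-x->s4 s4-y->s4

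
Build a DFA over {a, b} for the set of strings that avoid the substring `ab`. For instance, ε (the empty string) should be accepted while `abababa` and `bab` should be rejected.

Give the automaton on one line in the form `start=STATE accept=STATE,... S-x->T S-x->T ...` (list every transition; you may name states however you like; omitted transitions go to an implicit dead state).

This is the complement of 'contains `ab`'. Use the same substring-matching states — q0 through q2 holding how much of `ab` has just been matched — but flip the accepting set: everything except the trap q2 accepts.
With 3 states:
        a   b  
>* q0   q1  q0 
 * q1   q1  q2 
   q2   q2  q2 
(> = start, * = accepting)

start=q0 accept=q0,q1 q0-a->q1 q0-b->q0 q1-a->q1 q1-b->q2 q2-a->q2 q2-b->q2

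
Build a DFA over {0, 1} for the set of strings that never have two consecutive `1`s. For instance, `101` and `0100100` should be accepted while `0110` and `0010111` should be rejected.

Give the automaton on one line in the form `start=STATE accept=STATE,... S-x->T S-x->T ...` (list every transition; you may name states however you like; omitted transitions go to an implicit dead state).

This is the complement of 'contains `11`'. Use the same substring-matching states — q0 through q2 holding how much of `11` has just been matched — but flip the accepting set: everything except the trap q2 accepts.
        0   1  
>* q0   q0  q1 
 * q1   q0  q2 
   q2   q2  q2 
(> = start, * = accepting)

start=q0 accept=q0,q1 q0-0->q0 q0-1->q1 q1-0->q0 q1-1->q2 q2-0->q2 q2-1->q2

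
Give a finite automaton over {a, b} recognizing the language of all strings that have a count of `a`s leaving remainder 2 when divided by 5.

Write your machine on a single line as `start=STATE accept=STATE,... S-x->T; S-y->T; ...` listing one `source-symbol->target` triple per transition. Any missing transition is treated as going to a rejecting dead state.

Keep the running count of `a`s modulo 5: each `a` advances along the cycle S0 → S1 → S2 → S3 → S4 → S0 while other symbols loop. Accept at S2.
        a   b  
>  S0   S1  S0 
   S1   S2  S1 
 * S2   S3  S2 
   S3   S4  S3 
   S4   S0  S4 
(> = start, * = accepting)

start=S0; accept=S2; S0-a->S1; S0-b->S0; S1-a->S2; S1-b->S1; S2-a->S3; S2-b->S2; S3-a->S4; S3-b->S3; S4-a->S0; S4-b->S4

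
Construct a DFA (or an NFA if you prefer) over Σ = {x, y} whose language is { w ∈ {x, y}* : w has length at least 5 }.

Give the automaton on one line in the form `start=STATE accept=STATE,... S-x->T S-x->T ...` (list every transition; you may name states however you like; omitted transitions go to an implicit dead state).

We only need to distinguish lengths 0, 1, …, 5, and '>5'. Chain q0 → q1 → q2 → q3 → q4 → q5 → q6 on every symbol, with q6 looping. Accepting states: {q5, q6}.
        x   y  
>  q0   q1  q1 
   q1   q2  q2 
   q2   q3  q3 
   q3   q4  q4 
   q4   q5  q5 
 * q5   q6  q6 
 * q6   q6  q6 
(> = start, * = accepting)

start=q0 accept=q5,q6 q0-x->q1 q0-y->q1 q1-x->q2 q1-y->q2 q2-x->q3 q2-y->q3 q3-x->q4 q3-y->q4 q4-x->q5 q4-y->q5 q5-x->q6 q5-y->q6 q6-x->q6 q6-y->q6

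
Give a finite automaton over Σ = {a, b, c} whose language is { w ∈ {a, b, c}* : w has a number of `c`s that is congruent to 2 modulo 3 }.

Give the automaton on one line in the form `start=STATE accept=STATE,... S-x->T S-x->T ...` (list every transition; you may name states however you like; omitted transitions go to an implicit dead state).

start=q0 accept=q2 q0-a->q0 q0-b->q0 q0-c->q1 q1-a->q1 q1-b->q1 q1-c->q2 q2-a->q2 q2-b->q2 q2-c->q0

Keep the running count of `c`s modulo 3: each `c` advances along the cycle q0 → q1 → q2 → q0 while other symbols loop. Accept at q2.
3 states suffice.
        a   b   c  
>  q0   q0  q0  q1 
   q1   q1  q1  q2 
 * q2   q2  q2  q0 
(> = start, * = accepting)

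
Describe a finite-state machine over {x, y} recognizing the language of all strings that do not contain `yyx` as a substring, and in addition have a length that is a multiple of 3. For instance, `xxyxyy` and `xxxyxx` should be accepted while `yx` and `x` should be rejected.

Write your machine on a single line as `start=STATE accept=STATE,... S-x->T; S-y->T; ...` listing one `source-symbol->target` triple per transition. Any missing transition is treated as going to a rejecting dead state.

start=q0; accept=q0,q6,q7; q0-x->q1; q0-y->q2; q1-x->q3; q1-y->q4; q2-x->q3; q2-y->q5; q3-x->q0; q3-y->q6; q4-x->q0; q4-y->q7; q5-x->q8; q5-y->q7; q6-x->q1; q6-y->q9; q7-x->q8; q7-y->q9; q8-x->q8; q8-y->q8; q9-x->q8; q9-y->q5

Run two small machines in parallel and take their product. The first has 4 states tracking partial matches of the forbidden pattern `yyx`; the second has 3 states tracking the input length modulo 3. A product state is a pair (one from each), accepting exactly when both do. After merging equivalent states the machine shrinks.
A 10-state machine:
        x   y  
>* q0   q1  q2 
   q1   q3  q4 
   q2   q3  q5 
   q3   q0  q6 
   q4   q0  q7 
   q5   q8  q7 
 * q6   q1  q9 
 * q7   q8  q9 
   q8   q8  q8 
   q9   q8  q5 
(> = start, * = accepting)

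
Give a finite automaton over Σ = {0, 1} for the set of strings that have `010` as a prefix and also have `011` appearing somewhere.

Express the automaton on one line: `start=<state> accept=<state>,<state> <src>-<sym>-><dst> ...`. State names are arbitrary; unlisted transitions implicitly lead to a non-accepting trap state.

start=q0 accept=q9 q0-0->q1 q0-1->q2 q1-0->q3 q1-1->q4 q2-0->q3 q2-1->q2 q3-0->q3 q3-1->q5 q4-0->q6 q4-1->q7 q5-0->q3 q5-1->q7 q6-0->q6 q6-1->q8 q7-0->q7 q7-1->q7 q8-0->q6 q8-1->q9 q9-0->q9 q9-1->q9

Handle the two conditions separately and then intersect. The first has 5 states tracking whether the input so far still matches the prefix `010`; the second has 4 states tracking whether and how much of `011` has been seen. A product state is a pair (one from each), accepting exactly when both do.
A 10-state machine:
        0   1  
>  q0   q1  q2 
   q1   q3  q4 
   q2   q3  q2 
   q3   q3  q5 
   q4   q6  q7 
   q5   q3  q7 
   q6   q6  q8 
   q7   q7  q7 
   q8   q6  q9 
 * q9   q9  q9 
(> = start, * = accepting)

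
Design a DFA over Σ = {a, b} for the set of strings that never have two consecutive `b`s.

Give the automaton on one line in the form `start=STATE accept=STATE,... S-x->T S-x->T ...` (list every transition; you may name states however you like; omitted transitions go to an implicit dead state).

Track partial matches of the forbidden pattern `bb`. State s2 is a dead state reached once `bb` has occurred; every other state accepts. s0 means no part of `bb` is currently matched.
With 3 states:
        a   b  
>* s0   s0  s1 
 * s1   s0  s2 
   s2   s2  s2 
(> = start, * = accepting)

start=s0 accept=s0,s1 s0-a->s0 s0-b->s1 s1-a->s0 s1-b->s2 s2-a->s2 s2-b->s2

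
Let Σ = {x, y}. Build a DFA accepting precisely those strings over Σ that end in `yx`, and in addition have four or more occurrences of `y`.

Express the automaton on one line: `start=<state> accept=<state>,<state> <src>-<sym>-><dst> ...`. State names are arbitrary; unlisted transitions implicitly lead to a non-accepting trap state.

Handle the two conditions separately and then intersect. One (3 states) tracks how much of the suffix `yx` has currently been matched; the other (6 states) tracks the count of `y`s, saturating at 5. Each combined state is a pair, one component from each; accept when both components accept.
A 16-state machine:
          x    y  
>  q0     q0   q1 
   q1     q2   q3 
   q2     q4   q3 
   q3     q5   q6 
   q4     q4   q3 
   q5     q7   q6 
   q6     q8   q9 
   q7     q7   q6 
   q8    q10   q9 
   q9    q11  q12 
   q10   q10   q9 
 * q11   q13  q12 
   q12   q14  q12 
   q13   q13  q12 
 * q14   q15  q12 
   q15   q15  q12 
(> = start, * = accepting)

start=q0 accept=q11,q14 q0-x->q0 q0-y->q1 q1-x->q2 q1-y->q3 q2-x->q4 q2-y->q3 q3-x->q5 q3-y->q6 q4-x->q4 q4-y->q3 q5-x->q7 q5-y->q6 q6-x->q8 q6-y->q9 q7-x->q7 q7-y->q6 q8-x->q10 q8-y->q9 q9-x->q11 q9-y->q12 q10-x->q10 q10-y->q9 q11-x->q13 q11-y->q12 q12-x->q14 q12-y->q12 q13-x->q13 q13-y->q12 q14-x->q15 q14-y->q12 q15-x->q15 q15-y->q12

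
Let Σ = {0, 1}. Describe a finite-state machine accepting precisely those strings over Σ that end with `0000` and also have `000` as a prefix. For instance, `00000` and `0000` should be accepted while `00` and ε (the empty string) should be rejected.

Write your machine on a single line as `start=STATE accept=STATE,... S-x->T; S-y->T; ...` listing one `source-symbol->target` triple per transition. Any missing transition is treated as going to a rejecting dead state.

start=S0; accept=S5; S0-0->S1; S0-1->S2; S1-0->S3; S1-1->S2; S2-0->S2; S2-1->S2; S3-0->S4; S3-1->S2; S4-0->S5; S4-1->S6; S5-0->S5; S5-1->S6; S6-0->S7; S6-1->S6; S7-0->S8; S7-1->S6; S8-0->S4; S8-1->S6

Build one automaton per condition and run them in lockstep. One (5 states) tracks how much of the suffix `0000` has currently been matched; the other (5 states) tracks whether the input so far still matches the prefix `000`. Each combined state is a pair, one component from each; accept when both components accept. After merging equivalent states the machine shrinks.
A 9-state machine:
        0   1  
>  S0   S1  S2 
   S1   S3  S2 
   S2   S2  S2 
   S3   S4  S2 
   S4   S5  S6 
 * S5   S5  S6 
   S6   S7  S6 
   S7   S8  S6 
   S8   S4  S6 
(> = start, * = accepting)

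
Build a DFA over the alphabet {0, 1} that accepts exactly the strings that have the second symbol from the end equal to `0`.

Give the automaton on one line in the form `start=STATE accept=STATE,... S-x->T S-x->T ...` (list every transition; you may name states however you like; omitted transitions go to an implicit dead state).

start=A accept=D,E A-0->B A-1->C B-0->D B-1->E C-0->F C-1->G D-0->D D-1->E E-0->F E-1->G F-0->D F-1->E G-0->F G-1->G

Because acceptance depends on a position counted from the end, the machine has to buffer the most recent 2 symbols. Make each state the string of the last up-to-2 symbols read; on input `x` shift the window left and append `x`. Accept when the buffered window has length 2 and begins with `0`.
7 states suffice.
       0  1 
>  A   B  C 
   B   D  E 
   C   F  G 
 * D   D  E 
 * E   F  G 
   F   D  E 
   G   F  G 
(> = start, * = accepting)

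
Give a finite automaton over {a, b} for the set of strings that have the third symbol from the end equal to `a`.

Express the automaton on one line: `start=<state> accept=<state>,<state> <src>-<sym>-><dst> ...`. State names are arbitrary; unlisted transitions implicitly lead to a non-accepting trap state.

start=q0 accept=q7,q8,q9,q10 q0-a->q1 q0-b->q2 q1-a->q3 q1-b->q4 q2-a->q5 q2-b->q6 q3-a->q7 q3-b->q8 q4-a->q9 q4-b->q10 q5-a->q11 q5-b->q12 q6-a->q13 q6-b->q14 q7-a->q7 q7-b->q8 q8-a->q9 q8-b->q10 q9-a->q11 q9-b->q12 q10-a->q13 q10-b->q14 q11-a->q7 q11-b->q8 q12-a->q9 q12-b->q10 q13-a->q11 q13-b->q12 q14-a->q13 q14-b->q14

Because acceptance depends on a position counted from the end, the machine has to buffer the most recent 3 symbols. Make each state the string of the last up-to-3 symbols read; on input `x` shift the window left and append `x`. Accept when the buffered window has length 3 and begins with `a`.
15 states suffice.
          a    b  
>  q0     q1   q2 
   q1     q3   q4 
   q2     q5   q6 
   q3     q7   q8 
   q4     q9  q10 
   q5    q11  q12 
   q6    q13  q14 
 * q7     q7   q8 
 * q8     q9  q10 
 * q9    q11  q12 
 * q10   q13  q14 
   q11    q7   q8 
   q12    q9  q10 
   q13   q11  q12 
   q14   q13  q14 
(> = start, * = accepting)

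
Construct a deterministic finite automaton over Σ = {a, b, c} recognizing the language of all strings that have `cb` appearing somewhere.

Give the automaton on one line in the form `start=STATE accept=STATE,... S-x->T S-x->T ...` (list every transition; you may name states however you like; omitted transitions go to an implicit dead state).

start=q0 accept=q2 q0-a->q0 q0-b->q0 q0-c->q1 q1-a->q0 q1-b->q2 q1-c->q1 q2-a->q2 q2-b->q2 q2-c->q2

States q0..q1 record the length of the longest prefix of `cb` that matches the current input suffix. Reaching q2 means `cb` has been seen, and we stay there forever. Accept from q2.
With 3 states:
        a   b   c  
>  q0   q0  q0  q1 
   q1   q0  q2  q1 
 * q2   q2  q2  q2 
(> = start, * = accepting)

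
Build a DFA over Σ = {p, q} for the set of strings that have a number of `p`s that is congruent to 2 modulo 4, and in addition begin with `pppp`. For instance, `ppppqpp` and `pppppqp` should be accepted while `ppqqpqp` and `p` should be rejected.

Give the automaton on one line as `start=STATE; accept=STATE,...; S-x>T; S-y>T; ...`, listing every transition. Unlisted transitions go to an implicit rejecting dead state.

Build one automaton per condition and run them in lockstep. The first has 4 states tracking the count of `p`s modulo 4; the second has 6 states tracking whether the input so far still matches the prefix `pppp`. A product state is a pair (one from each), accepting exactly when both do. Equivalent product states are then merged.
9 states suffice.
        p   q  
>  S0   S1  S2 
   S1   S3  S2 
   S2   S2  S2 
   S3   S4  S2 
   S4   S5  S2 
   S5   S6  S5 
   S6   S7  S6 
 * S7   S8  S7 
   S8   S5  S8 
(> = start, * = accepting)

start=S0; accept=S7; S0-p>S1; S0-q>S2; S1-p>S3; S1-q>S2; S2-p>S2; S2-q>S2; S3-p>S4; S3-q>S2; S4-p>S5; S4-q>S2; S5-p>S6; S5-q>S5; S6-p>S7; S6-q>S6; S7-p>S8; S7-q>S7; S8-p>S5; S8-q>S8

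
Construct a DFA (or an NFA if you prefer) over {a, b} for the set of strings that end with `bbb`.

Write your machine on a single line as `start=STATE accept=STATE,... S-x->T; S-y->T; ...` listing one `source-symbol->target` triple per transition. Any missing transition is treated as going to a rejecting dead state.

Let each state record the length of the longest suffix of the input read so far that is also a prefix of `bbb`. s1 means the last symbol is `b`; s2 means the last 2 symbols are `bb`; s3 means the last 3 symbols are `bbb`. Accept only at s3, where the string currently ends in `bbb`.
A 4-state machine:
        a   b  
>  s0   s0  s1 
   s1   s0  s2 
   s2   s0  s3 
 * s3   s0  s3 
(> = start, * = accepting)

start=s0; accept=s3; s0-a->s0; s0-b->s1; s1-a->s0; s1-b->s2; s2-a->s0; s2-b->s3; s3-a->s0; s3-b->s3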